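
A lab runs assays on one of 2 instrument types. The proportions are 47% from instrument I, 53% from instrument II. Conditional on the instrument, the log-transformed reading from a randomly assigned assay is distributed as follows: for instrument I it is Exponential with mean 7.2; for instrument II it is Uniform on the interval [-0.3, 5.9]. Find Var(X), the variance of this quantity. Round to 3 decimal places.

30.885

Per component, I: μ=7.2, E[X²]=103.68; II: μ=2.8, E[X²]=11.0433.
E[X] = 0.47·7.2 + 0.53·2.8 = 4.868.
E[X²] = 0.47·103.68 + 0.53·11.0433 = 54.5826.
Var(X) = E[X²] − (E[X])² = 54.5826 − 23.6974 = 30.8851.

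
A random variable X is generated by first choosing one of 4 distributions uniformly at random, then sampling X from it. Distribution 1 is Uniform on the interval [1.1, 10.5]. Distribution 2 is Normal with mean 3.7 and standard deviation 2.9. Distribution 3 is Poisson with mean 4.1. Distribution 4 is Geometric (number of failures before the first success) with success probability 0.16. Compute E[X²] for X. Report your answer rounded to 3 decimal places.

For each component E[X²] = Var + (mean)², giving 1: 41.0033; 2: 22.1; 3: 20.91; 4: 60.375.
Overall E[X²] = 0.25·41.0033 + 0.25·22.1 + 0.25·20.91 + 0.25·60.375 = 36.0971.

36.097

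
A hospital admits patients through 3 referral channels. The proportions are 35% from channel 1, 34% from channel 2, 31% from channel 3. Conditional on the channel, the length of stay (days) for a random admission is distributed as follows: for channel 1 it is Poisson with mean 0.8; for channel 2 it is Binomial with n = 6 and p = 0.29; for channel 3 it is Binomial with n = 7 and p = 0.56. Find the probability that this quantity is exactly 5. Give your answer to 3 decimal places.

0.073

Conditional on each channel, P(X = 5): 1: 0.00122697; 2: 0.00873775; 3: 0.223906.
By total probability, P(X = 5) = 0.35·0.00122697 + 0.34·0.00873775 + 0.31·0.223906 = 0.072811.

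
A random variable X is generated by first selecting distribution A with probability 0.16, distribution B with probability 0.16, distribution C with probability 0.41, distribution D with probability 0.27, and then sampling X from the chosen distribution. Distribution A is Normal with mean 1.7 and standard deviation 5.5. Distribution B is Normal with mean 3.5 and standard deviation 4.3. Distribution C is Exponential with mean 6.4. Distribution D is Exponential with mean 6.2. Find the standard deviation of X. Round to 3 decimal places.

Per component, A: μ=1.7, E[X²]=33.14; B: μ=3.5, E[X²]=30.74; C: μ=6.4, E[X²]=81.92; D: μ=6.2, E[X²]=76.88.
E[X] = 0.16·1.7 + 0.16·3.5 + 0.41·6.4 + 0.27·6.2 = 5.13.
E[X²] = 0.16·33.14 + 0.16·30.74 + 0.41·81.92 + 0.27·76.88 = 64.5656.
Var(X) = E[X²] − (E[X])² = 64.5656 − 26.3169 = 38.2487.
SD(X) = √38.2487 = 6.18455.

6.185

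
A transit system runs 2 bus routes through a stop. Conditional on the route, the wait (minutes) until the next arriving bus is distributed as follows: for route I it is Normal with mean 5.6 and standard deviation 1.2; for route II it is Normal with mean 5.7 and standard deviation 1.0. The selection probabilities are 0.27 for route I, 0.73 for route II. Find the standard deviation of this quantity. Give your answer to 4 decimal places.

Per component, I: μ=5.6, E[X²]=32.8; II: μ=5.7, E[X²]=33.49.
E[X] = 0.27·5.6 + 0.73·5.7 = 5.673.
E[X²] = 0.27·32.8 + 0.73·33.49 = 33.3037.
Var(X) = E[X²] − (E[X])² = 33.3037 − 32.1829 = 1.12077.
SD(X) = √1.12077 = 1.05866.

1.0587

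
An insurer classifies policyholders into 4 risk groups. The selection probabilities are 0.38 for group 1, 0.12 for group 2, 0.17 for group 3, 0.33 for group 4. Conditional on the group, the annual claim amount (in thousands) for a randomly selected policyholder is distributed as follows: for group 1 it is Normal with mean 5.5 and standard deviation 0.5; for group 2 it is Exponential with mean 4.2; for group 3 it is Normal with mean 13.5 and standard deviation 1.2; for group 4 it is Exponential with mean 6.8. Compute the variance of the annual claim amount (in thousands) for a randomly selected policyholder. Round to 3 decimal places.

26.690

Per component, 1: μ=5.5, E[X²]=30.5; 2: μ=4.2, E[X²]=35.28; 3: μ=13.5, E[X²]=183.69; 4: μ=6.8, E[X²]=92.48.
E[X] = 0.38·5.5 + 0.12·4.2 + 0.17·13.5 + 0.33·6.8 = 7.133.
E[X²] = 0.38·30.5 + 0.12·35.28 + 0.17·183.69 + 0.33·92.48 = 77.5693.
Var(X) = E[X²] − (E[X])² = 77.5693 − 50.8797 = 26.6896.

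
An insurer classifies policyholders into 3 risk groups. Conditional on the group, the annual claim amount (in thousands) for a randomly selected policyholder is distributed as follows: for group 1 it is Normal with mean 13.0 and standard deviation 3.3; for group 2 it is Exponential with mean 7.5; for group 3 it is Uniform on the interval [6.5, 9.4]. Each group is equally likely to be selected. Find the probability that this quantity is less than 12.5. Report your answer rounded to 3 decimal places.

Conditional on each group, P(X < 12.5): 1: 0.439785; 2: 0.811124; 3: 1.
By total probability, P(X < 12.5) = 0.333333·0.439785 + 0.333333·0.811124 + 0.333333·1 = 0.750303.

0.750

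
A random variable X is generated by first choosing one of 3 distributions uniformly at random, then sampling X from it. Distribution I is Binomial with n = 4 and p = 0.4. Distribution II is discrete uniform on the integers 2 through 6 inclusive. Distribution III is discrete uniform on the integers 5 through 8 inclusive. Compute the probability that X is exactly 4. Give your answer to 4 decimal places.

0.0752

Conditional on each component, P(X = 4): I: 0.0256; II: 0.2; III: 0.
By total probability, P(X = 4) = 0.333333·0.0256 + 0.333333·0.2 + 0.333333·0 = 0.0752.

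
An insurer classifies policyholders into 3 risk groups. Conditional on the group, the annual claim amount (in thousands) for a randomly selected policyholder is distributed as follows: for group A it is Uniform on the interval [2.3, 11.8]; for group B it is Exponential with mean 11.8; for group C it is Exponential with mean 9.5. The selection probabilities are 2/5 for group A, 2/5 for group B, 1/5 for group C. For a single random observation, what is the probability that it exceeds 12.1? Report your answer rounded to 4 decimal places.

0.1994

Conditional on each group, P(X > 12.1): A: 0; B: 0.358644; C: 0.279799.
By total probability, P(X > 12.1) = 0.4·0 + 0.4·0.358644 + 0.2·0.279799 = 0.199418.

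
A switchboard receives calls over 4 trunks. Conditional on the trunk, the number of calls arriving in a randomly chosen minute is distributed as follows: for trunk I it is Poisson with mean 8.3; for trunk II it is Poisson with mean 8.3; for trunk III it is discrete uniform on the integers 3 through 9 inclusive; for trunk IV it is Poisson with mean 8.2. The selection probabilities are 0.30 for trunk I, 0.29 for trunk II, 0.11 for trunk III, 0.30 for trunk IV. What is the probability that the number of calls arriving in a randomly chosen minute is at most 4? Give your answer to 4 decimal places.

0.1074

Conditional on each trunk, P(X ≤ 4): I: 0.0836969; II: 0.0836969; III: 0.285714; IV: 0.0887402.
By total probability, P(X ≤ 4) = 0.3·0.0836969 + 0.29·0.0836969 + 0.11·0.285714 + 0.3·0.0887402 = 0.107432.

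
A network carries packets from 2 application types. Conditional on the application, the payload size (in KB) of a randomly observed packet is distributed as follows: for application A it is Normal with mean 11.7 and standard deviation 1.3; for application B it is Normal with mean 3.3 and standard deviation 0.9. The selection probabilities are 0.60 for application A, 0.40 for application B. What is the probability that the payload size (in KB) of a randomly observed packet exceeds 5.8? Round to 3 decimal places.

Conditional on each application, P(X > 5.8): A: 0.999997; B: 0.0027366.
By total probability, P(X > 5.8) = 0.6·0.999997 + 0.4·0.0027366 = 0.601093.

0.601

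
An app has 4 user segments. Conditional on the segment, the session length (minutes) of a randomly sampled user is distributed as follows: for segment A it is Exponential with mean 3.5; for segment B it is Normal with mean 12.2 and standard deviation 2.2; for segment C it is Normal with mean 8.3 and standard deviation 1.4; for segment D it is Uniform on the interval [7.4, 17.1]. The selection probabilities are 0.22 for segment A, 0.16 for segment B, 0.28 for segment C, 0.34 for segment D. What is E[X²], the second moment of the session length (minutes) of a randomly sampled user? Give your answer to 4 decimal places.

For each component E[X²] = Var + (mean)², giving A: 24.5; B: 153.68; C: 70.85; D: 157.903.
Overall E[X²] = 0.22·24.5 + 0.16·153.68 + 0.28·70.85 + 0.34·157.903 = 103.504.

103.5039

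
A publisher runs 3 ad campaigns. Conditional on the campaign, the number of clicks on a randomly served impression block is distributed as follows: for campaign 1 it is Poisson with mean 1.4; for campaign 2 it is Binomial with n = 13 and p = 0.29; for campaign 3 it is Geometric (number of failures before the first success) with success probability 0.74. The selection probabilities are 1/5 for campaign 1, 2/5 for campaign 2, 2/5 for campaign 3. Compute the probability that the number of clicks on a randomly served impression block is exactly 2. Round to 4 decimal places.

Conditional on each campaign, P(X = 2): 1: 0.241665; 2: 0.151612; 3: 0.050024.
By total probability, P(X = 2) = 0.2·0.241665 + 0.4·0.151612 + 0.4·0.050024 = 0.128987.

0.1290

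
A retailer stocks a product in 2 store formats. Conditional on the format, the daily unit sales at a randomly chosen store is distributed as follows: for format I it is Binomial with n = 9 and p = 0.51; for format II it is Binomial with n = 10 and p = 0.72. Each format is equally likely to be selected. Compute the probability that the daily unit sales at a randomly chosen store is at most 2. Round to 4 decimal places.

Conditional on each format, P(X ≤ 2): I: 0.0803884; II: 0.000960463.
By total probability, P(X ≤ 2) = 0.5·0.0803884 + 0.5·0.000960463 = 0.0406744.

0.0407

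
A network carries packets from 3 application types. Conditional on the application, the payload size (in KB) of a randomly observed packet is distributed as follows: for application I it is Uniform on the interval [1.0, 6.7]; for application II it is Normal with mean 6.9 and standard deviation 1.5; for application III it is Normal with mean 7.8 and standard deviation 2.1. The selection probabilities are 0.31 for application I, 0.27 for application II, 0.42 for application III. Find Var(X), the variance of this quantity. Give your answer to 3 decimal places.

Per component, I: μ=3.85, E[X²]=17.53; II: μ=6.9, E[X²]=49.86; III: μ=7.8, E[X²]=65.25.
E[X] = 0.31·3.85 + 0.27·6.9 + 0.42·7.8 = 6.3325.
E[X²] = 0.31·17.53 + 0.27·49.86 + 0.42·65.25 = 46.3015.
Var(X) = E[X²] − (E[X])² = 46.3015 − 40.1006 = 6.20094.

6.201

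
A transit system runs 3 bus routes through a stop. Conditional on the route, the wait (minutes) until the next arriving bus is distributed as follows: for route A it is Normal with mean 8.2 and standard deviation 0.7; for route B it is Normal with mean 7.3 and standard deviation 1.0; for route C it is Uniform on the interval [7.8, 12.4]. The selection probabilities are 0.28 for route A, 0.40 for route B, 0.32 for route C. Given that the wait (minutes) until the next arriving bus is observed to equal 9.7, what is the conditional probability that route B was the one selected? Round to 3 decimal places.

0.095

Likelihoods f(9.7 | ·): A: 0.057373; B: 0.0223945; C: 0.217391.
Posterior ∝ prior × likelihood. Numerator for B: 0.4·0.0223945 = 0.00895781.
Normalizing constant: 0.28·0.057373 + 0.4·0.0223945 + 0.32·0.217391 = 0.0945875.
P(B | observation) = 0.00895781 / 0.0945875 = 0.094704.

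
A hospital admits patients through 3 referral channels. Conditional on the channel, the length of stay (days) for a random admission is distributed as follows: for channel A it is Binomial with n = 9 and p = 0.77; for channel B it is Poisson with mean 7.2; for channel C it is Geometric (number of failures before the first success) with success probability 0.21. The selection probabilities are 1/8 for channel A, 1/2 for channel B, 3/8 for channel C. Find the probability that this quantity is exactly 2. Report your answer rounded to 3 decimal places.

0.059

Conditional on each channel, P(X = 2): A: 0.00072674; B: 0.0193515; C: 0.131061.
By total probability, P(X = 2) = 0.125·0.00072674 + 0.5·0.0193515 + 0.375·0.131061 = 0.0589145.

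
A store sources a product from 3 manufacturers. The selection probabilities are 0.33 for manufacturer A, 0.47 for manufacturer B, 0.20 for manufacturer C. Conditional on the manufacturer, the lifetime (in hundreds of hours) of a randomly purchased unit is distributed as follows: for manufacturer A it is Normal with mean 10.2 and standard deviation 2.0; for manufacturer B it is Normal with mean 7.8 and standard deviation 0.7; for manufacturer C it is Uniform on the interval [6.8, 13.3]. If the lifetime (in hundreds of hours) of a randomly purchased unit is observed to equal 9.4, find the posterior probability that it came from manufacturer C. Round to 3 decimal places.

Likelihoods f(9.4 | ·): A: 0.184135; B: 0.0418147; C: 0.153846.
Posterior ∝ prior × likelihood. Numerator for C: 0.2·0.153846 = 0.0307692.
Normalizing constant: 0.33·0.184135 + 0.47·0.0418147 + 0.2·0.153846 = 0.111187.
P(C | observation) = 0.0307692 / 0.111187 = 0.276735.

0.277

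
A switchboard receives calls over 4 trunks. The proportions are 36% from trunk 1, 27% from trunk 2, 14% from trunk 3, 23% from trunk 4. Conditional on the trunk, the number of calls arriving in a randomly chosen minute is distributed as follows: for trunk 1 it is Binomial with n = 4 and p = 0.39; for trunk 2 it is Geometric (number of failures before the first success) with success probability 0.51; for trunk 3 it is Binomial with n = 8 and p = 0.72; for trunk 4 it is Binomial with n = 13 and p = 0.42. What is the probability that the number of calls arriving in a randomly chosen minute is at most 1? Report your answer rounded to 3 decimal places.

Conditional on each trunk, P(X ≤ 1): 1: 0.492549; 2: 0.7599; 3: 0.000814973; 4: 0.00875332.
By total probability, P(X ≤ 1) = 0.36·0.492549 + 0.27·0.7599 + 0.14·0.000814973 + 0.23·0.00875332 = 0.384618.

0.385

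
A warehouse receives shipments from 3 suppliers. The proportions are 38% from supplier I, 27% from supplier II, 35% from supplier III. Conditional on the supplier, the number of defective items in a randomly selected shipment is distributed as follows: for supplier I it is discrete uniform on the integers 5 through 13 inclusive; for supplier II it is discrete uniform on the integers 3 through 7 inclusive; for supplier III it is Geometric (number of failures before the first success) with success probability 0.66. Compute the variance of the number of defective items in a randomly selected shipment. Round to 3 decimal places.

16.464

Per component, I: μ=9, E[X²]=87.6667; II: μ=5, E[X²]=27; III: μ=0.515152, E[X²]=1.04591.
E[X] = 0.38·9 + 0.27·5 + 0.35·0.515152 = 4.9503.
E[X²] = 0.38·87.6667 + 0.27·27 + 0.35·1.04591 = 40.9694.
Var(X) = E[X²] − (E[X])² = 40.9694 − 24.5055 = 16.4639.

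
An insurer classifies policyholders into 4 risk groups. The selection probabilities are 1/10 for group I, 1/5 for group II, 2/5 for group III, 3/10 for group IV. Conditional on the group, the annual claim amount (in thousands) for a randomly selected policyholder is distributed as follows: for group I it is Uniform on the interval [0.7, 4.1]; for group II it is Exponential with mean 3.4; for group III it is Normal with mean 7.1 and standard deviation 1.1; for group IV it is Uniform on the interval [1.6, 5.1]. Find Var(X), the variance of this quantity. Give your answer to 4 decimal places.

6.9121

Per component, I: μ=2.4, E[X²]=6.72333; II: μ=3.4, E[X²]=23.12; III: μ=7.1, E[X²]=51.62; IV: μ=3.35, E[X²]=12.2433.
E[X] = 0.1·2.4 + 0.2·3.4 + 0.4·7.1 + 0.3·3.35 = 4.765.
E[X²] = 0.1·6.72333 + 0.2·23.12 + 0.4·51.62 + 0.3·12.2433 = 29.6173.
Var(X) = E[X²] − (E[X])² = 29.6173 − 22.7052 = 6.91211.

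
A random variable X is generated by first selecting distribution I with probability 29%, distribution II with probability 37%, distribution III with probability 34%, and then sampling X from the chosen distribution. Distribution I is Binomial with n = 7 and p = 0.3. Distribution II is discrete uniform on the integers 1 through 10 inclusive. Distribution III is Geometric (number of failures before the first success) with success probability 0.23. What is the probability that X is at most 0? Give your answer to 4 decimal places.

0.1021

Conditional on each component, P(X ≤ 0): I: 0.0823543; II: 0; III: 0.23.
By total probability, P(X ≤ 0) = 0.29·0.0823543 + 0.37·0 + 0.34·0.23 = 0.102083.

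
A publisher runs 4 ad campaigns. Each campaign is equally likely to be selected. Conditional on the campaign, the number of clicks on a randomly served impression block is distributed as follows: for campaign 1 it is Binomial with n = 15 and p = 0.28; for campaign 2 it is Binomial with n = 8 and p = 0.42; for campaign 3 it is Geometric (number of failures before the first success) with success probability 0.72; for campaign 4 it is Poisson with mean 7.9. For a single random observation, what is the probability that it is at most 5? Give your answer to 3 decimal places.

0.729

Conditional on each campaign, P(X ≤ 5): 1: 0.778049; 2: 0.936632; 3: 0.999518; 4: 0.200569.
By total probability, P(X ≤ 5) = 0.25·0.778049 + 0.25·0.936632 + 0.25·0.999518 + 0.25·0.200569 = 0.728692.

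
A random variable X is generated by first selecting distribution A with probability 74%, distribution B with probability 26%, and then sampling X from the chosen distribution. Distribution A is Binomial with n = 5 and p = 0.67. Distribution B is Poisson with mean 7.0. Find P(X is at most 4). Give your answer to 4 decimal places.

Conditional on each component, P(X ≤ 4): A: 0.864987; B: 0.172992.
By total probability, P(X ≤ 4) = 0.74·0.864987 + 0.26·0.172992 = 0.685069.

0.6851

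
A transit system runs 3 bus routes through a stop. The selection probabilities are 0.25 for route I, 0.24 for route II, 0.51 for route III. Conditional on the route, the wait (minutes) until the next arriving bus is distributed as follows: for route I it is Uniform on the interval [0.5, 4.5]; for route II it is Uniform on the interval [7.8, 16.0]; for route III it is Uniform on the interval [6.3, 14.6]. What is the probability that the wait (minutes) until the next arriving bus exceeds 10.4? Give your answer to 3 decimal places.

0.422

Conditional on each route, P(X > 10.4): I: 0; II: 0.682927; III: 0.506024.
By total probability, P(X > 10.4) = 0.25·0 + 0.24·0.682927 + 0.51·0.506024 = 0.421975.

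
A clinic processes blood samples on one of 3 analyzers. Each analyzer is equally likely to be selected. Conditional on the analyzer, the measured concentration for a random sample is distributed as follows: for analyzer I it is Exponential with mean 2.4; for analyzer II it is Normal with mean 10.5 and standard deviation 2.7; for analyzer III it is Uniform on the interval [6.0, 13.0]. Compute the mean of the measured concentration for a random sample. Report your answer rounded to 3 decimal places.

7.467

Component means — I: 2.4; II: 10.5; III: 9.5.
E[X] = 0.333333·2.4 + 0.333333·10.5 + 0.333333·9.5 = 7.46667.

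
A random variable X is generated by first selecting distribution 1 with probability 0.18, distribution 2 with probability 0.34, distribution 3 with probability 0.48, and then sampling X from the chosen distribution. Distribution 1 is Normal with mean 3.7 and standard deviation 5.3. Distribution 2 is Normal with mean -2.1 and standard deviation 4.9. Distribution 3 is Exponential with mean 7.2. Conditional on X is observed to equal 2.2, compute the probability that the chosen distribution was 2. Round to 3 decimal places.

0.233

Likelihoods f(2.2 | ·): 1: 0.0723171; 2: 0.0553975; 3: 0.102321.
Posterior ∝ prior × likelihood. Numerator for 2: 0.34·0.0553975 = 0.0188351.
Normalizing constant: 0.18·0.0723171 + 0.34·0.0553975 + 0.48·0.102321 = 0.0809665.
P(2 | observation) = 0.0188351 / 0.0809665 = 0.232629.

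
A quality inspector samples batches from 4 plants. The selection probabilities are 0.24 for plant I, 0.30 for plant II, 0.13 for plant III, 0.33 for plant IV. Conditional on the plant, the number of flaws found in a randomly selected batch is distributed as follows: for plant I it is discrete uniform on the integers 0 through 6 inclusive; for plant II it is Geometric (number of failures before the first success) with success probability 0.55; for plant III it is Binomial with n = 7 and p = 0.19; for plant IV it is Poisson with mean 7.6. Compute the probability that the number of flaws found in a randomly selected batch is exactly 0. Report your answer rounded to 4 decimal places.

Conditional on each plant, P(X = 0): I: 0.142857; II: 0.55; III: 0.228768; IV: 0.000500451.
By total probability, P(X = 0) = 0.24·0.142857 + 0.3·0.55 + 0.13·0.228768 + 0.33·0.000500451 = 0.229191.

0.2292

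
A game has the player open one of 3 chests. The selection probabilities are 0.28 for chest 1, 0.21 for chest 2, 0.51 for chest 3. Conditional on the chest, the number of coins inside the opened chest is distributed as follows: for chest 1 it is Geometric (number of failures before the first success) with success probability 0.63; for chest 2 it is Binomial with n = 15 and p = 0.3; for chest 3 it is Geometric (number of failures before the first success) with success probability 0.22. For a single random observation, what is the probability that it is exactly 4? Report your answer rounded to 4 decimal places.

Conditional on each chest, P(X = 4): 1: 0.0118072; 2: 0.218623; 3: 0.0814331.
By total probability, P(X = 4) = 0.28·0.0118072 + 0.21·0.218623 + 0.51·0.0814331 = 0.0907478.

0.0907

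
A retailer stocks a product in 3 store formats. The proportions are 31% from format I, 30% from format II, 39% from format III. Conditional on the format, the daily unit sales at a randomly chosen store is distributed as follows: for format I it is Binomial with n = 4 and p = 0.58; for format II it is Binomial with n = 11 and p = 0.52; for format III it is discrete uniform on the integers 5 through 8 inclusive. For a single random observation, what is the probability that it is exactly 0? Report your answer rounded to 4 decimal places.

0.0097

Conditional on each format, P(X = 0): I: 0.031117; II: 0.00031164; III: 0.
By total probability, P(X = 0) = 0.31·0.031117 + 0.3·0.00031164 + 0.39·0 = 0.00973975.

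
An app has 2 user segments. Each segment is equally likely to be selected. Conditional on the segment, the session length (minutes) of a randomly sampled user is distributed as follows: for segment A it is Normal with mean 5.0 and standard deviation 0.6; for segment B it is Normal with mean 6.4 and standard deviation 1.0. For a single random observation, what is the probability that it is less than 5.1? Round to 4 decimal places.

Conditional on each segment, P(X < 5.1): A: 0.566184; B: 0.0968005.
By total probability, P(X < 5.1) = 0.5·0.566184 + 0.5·0.0968005 = 0.331492.

0.3315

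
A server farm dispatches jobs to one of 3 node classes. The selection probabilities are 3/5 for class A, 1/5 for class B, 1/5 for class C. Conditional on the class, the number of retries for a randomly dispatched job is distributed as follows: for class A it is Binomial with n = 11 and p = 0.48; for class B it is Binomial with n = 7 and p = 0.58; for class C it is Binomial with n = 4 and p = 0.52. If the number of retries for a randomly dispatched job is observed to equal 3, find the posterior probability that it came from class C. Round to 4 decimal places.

0.3483

Likelihoods P(X=3 | ·): A: 0.0975516; B: 0.212495; C: 0.269967.
Posterior ∝ prior × likelihood. Numerator for C: 0.2·0.269967 = 0.0539935.
Normalizing constant: 0.6·0.0975516 + 0.2·0.212495 + 0.2·0.269967 = 0.155023.
P(C | observation) = 0.0539935 / 0.155023 = 0.348292.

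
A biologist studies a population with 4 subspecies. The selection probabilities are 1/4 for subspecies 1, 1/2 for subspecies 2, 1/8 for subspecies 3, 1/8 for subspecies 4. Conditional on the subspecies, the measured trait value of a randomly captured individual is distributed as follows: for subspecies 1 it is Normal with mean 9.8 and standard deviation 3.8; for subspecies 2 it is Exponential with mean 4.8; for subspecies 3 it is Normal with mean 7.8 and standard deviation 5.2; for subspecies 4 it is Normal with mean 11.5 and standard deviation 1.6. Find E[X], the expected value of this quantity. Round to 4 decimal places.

Component means — 1: 9.8; 2: 4.8; 3: 7.8; 4: 11.5.
E[X] = 0.25·9.8 + 0.5·4.8 + 0.125·7.8 + 0.125·11.5 = 7.2625.

7.2625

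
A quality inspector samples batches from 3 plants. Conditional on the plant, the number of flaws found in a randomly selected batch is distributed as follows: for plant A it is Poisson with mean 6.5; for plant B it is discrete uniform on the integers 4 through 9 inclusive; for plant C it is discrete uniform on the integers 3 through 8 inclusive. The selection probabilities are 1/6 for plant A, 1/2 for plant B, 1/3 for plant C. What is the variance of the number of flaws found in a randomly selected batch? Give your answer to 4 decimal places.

Per component, A: μ=6.5, E[X²]=48.75; B: μ=6.5, E[X²]=45.1667; C: μ=5.5, E[X²]=33.1667.
E[X] = 0.166667·6.5 + 0.5·6.5 + 0.333333·5.5 = 6.16667.
E[X²] = 0.166667·48.75 + 0.5·45.1667 + 0.333333·33.1667 = 41.7639.
Var(X) = E[X²] − (E[X])² = 41.7639 − 38.0278 = 3.73611.

3.7361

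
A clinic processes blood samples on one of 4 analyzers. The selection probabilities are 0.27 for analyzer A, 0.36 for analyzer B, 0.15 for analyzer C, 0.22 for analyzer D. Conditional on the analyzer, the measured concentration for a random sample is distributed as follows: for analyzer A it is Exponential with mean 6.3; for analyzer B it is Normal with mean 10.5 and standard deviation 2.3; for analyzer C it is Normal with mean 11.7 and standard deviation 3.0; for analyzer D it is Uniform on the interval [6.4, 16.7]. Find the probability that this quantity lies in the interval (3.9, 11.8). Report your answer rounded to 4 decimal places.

0.5518

Conditional on each analyzer, P(3.9 < X < 11.8): A: 0.384797; B: 0.711982; C: 0.508634; D: 0.524272.
By total probability, P(3.9 < X < 11.8) = 0.27·0.384797 + 0.36·0.711982 + 0.15·0.508634 + 0.22·0.524272 = 0.551844.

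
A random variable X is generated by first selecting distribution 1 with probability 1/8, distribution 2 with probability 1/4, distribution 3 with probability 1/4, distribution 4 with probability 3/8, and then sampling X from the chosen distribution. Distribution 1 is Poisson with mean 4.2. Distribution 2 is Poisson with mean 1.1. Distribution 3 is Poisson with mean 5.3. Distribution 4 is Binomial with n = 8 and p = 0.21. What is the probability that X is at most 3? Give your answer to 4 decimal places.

0.6996

Conditional on each component, P(X ≤ 3): 1: 0.395403; 2: 0.974258; 3: 0.22541; 4: 0.934082.
By total probability, P(X ≤ 3) = 0.125·0.395403 + 0.25·0.974258 + 0.25·0.22541 + 0.375·0.934082 = 0.699623.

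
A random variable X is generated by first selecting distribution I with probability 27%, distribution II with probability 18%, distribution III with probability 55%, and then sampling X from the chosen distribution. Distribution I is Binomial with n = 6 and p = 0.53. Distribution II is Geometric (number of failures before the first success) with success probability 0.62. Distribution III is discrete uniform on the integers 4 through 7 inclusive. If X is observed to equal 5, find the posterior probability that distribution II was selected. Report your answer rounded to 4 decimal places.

0.0052

Likelihoods P(X=5 | ·): I: 0.117931; II: 0.00491258; III: 0.25.
Posterior ∝ prior × likelihood. Numerator for II: 0.18·0.00491258 = 0.000884264.
Normalizing constant: 0.27·0.117931 + 0.18·0.00491258 + 0.55·0.25 = 0.170226.
P(II | observation) = 0.000884264 / 0.170226 = 0.00519466.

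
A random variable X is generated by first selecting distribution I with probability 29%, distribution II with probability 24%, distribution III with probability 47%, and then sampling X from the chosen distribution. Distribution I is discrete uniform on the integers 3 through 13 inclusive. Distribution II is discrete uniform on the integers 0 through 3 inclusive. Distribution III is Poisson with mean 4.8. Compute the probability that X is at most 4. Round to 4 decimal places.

0.5166

Conditional on each component, P(X ≤ 4): I: 0.181818; II: 1; III: 0.476259.
By total probability, P(X ≤ 4) = 0.29·0.181818 + 0.24·1 + 0.47·0.476259 = 0.516569.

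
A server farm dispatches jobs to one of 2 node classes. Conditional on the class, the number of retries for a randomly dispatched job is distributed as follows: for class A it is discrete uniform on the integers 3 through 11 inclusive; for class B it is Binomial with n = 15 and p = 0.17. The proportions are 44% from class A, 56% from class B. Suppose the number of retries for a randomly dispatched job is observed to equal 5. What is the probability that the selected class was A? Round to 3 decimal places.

Likelihoods P(X=5 | ·): A: 0.111111; B: 0.0661578.
Posterior ∝ prior × likelihood. Numerator for A: 0.44·0.111111 = 0.0488889.
Normalizing constant: 0.44·0.111111 + 0.56·0.0661578 = 0.0859372.
P(A | observation) = 0.0488889 / 0.0859372 = 0.568891.

0.569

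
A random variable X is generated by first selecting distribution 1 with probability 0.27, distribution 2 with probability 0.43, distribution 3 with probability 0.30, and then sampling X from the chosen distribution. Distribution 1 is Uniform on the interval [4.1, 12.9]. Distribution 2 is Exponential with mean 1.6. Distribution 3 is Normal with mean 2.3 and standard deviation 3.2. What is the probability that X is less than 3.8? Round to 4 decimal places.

0.5941

Conditional on each component, P(X < 3.8): 1: 0; 2: 0.906986; 3: 0.680376.
By total probability, P(X < 3.8) = 0.27·0 + 0.43·0.906986 + 0.3·0.680376 = 0.594117.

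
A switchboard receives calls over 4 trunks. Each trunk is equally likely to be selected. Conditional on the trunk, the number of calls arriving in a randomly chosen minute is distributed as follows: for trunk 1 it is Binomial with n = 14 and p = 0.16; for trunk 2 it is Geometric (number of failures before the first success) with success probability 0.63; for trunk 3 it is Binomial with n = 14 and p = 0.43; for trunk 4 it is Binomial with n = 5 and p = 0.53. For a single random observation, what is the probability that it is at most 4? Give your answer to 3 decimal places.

Conditional on each trunk, P(X ≤ 4): 1: 0.940567; 2: 0.993066; 3: 0.207827; 4: 0.95818.
By total probability, P(X ≤ 4) = 0.25·0.940567 + 0.25·0.993066 + 0.25·0.207827 + 0.25·0.95818 = 0.77491.

0.775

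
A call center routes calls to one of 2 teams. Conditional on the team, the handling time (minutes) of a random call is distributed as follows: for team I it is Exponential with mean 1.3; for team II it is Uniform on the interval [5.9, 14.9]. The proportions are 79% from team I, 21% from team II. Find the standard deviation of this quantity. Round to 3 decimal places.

Per component, I: μ=1.3, E[X²]=3.38; II: μ=10.4, E[X²]=114.91.
E[X] = 0.79·1.3 + 0.21·10.4 = 3.211.
E[X²] = 0.79·3.38 + 0.21·114.91 = 26.8013.
Var(X) = E[X²] − (E[X])² = 26.8013 − 10.3105 = 16.4908.
SD(X) = √16.4908 = 4.06088.

4.061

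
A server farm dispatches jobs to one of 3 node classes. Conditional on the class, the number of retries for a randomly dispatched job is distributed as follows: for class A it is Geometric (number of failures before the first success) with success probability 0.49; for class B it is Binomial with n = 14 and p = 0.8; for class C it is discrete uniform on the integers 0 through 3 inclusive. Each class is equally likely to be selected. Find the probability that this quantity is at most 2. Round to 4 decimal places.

0.5391

Conditional on each class, P(X ≤ 2): A: 0.867349; B: 2.4789e-07; C: 0.75.
By total probability, P(X ≤ 2) = 0.333333·0.867349 + 0.333333·2.4789e-07 + 0.333333·0.75 = 0.539116.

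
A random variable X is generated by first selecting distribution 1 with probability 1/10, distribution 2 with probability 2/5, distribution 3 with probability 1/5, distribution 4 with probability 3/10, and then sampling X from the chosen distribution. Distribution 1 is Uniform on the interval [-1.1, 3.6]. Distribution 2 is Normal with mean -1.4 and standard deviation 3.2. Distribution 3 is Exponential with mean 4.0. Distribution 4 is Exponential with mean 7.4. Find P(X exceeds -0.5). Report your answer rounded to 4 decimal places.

Conditional on each component, P(X > -0.5): 1: 0.87234; 2: 0.389259; 3: 1; 4: 1.
By total probability, P(X > -0.5) = 0.1·0.87234 + 0.4·0.389259 + 0.2·1 + 0.3·1 = 0.742938.

0.7429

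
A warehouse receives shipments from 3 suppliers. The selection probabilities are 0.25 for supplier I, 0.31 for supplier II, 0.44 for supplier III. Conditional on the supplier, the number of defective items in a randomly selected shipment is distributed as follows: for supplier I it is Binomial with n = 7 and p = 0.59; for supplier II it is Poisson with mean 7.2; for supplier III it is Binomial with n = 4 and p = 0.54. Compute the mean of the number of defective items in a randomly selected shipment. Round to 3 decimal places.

4.215

Component means — I: 4.13; II: 7.2; III: 2.16.
E[X] = 0.25·4.13 + 0.31·7.2 + 0.44·2.16 = 4.2149.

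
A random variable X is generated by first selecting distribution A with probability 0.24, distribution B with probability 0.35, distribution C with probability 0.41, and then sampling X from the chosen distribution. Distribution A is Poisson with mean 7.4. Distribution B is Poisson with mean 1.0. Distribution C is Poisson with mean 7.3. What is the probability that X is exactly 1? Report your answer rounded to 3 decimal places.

Conditional on each component, P(X = 1): A: 0.00452327; B: 0.367879; C: 0.00493143.
By total probability, P(X = 1) = 0.24·0.00452327 + 0.35·0.367879 + 0.41·0.00493143 = 0.131865.

0.132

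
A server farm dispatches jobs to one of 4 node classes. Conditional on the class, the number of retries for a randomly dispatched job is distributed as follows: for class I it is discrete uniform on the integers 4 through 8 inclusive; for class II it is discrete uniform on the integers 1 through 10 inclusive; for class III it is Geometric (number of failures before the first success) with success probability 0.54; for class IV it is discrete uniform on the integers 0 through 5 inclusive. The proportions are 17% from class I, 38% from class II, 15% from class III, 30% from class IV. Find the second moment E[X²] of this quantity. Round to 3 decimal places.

For each component E[X²] = Var + (mean)², giving I: 38; II: 38.5; III: 2.30316; IV: 9.16667.
Overall E[X²] = 0.17·38 + 0.38·38.5 + 0.15·2.30316 + 0.3·9.16667 = 24.1855.

24.185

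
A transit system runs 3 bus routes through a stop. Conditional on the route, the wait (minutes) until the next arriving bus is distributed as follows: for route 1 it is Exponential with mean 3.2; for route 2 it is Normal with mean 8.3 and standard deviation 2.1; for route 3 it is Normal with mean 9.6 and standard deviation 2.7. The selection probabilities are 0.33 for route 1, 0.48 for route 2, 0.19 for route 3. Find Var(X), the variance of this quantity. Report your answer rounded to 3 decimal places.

Per component, 1: μ=3.2, E[X²]=20.48; 2: μ=8.3, E[X²]=73.3; 3: μ=9.6, E[X²]=99.45.
E[X] = 0.33·3.2 + 0.48·8.3 + 0.19·9.6 = 6.864.
E[X²] = 0.33·20.48 + 0.48·73.3 + 0.19·99.45 = 60.8379.
Var(X) = E[X²] − (E[X])² = 60.8379 − 47.1145 = 13.7234.

13.723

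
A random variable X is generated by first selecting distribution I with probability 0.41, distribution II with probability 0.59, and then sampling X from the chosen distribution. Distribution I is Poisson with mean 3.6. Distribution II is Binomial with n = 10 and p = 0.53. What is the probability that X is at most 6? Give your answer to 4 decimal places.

Conditional on each component, P(X ≤ 6): I: 0.926727; II: 0.774499.
By total probability, P(X ≤ 6) = 0.41·0.926727 + 0.59·0.774499 = 0.836912.

0.8369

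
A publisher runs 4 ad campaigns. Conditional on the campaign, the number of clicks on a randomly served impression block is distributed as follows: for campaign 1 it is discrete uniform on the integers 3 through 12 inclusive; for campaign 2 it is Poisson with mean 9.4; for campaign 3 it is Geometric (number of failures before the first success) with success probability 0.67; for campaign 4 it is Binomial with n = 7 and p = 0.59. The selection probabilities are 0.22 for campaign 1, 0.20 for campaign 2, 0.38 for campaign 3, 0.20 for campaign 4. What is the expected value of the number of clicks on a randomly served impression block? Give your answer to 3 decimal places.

Component means — 1: 7.5; 2: 9.4; 3: 0.492537; 4: 4.13.
E[X] = 0.22·7.5 + 0.2·9.4 + 0.38·0.492537 + 0.2·4.13 = 4.54316.

4.543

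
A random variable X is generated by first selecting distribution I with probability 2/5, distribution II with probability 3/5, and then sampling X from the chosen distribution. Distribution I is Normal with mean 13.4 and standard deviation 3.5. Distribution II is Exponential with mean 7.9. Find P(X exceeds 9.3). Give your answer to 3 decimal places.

Conditional on each component, P(X > 9.3): I: 0.879287; II: 0.308136.
By total probability, P(X > 9.3) = 0.4·0.879287 + 0.6·0.308136 = 0.536596.

0.537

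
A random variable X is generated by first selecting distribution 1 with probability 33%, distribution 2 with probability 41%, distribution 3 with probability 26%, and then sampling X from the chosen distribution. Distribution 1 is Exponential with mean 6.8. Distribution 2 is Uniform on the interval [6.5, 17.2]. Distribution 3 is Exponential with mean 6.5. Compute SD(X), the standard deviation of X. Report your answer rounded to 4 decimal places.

Per component, 1: μ=6.8, E[X²]=92.48; 2: μ=11.85, E[X²]=149.963; 3: μ=6.5, E[X²]=84.5.
E[X] = 0.33·6.8 + 0.41·11.85 + 0.26·6.5 = 8.7925.
E[X²] = 0.33·92.48 + 0.41·149.963 + 0.26·84.5 = 113.973.
Var(X) = E[X²] − (E[X])² = 113.973 − 77.3081 = 36.6653.
SD(X) = √36.6653 = 6.05519.

6.0552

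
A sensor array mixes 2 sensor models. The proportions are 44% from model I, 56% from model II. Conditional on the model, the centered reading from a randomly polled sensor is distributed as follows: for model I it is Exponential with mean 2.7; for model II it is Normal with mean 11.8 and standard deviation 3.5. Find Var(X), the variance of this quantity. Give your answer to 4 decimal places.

30.4720

Per component, I: μ=2.7, E[X²]=14.58; II: μ=11.8, E[X²]=151.49.
E[X] = 0.44·2.7 + 0.56·11.8 = 7.796.
E[X²] = 0.44·14.58 + 0.56·151.49 = 91.2496.
Var(X) = E[X²] − (E[X])² = 91.2496 − 60.7776 = 30.472.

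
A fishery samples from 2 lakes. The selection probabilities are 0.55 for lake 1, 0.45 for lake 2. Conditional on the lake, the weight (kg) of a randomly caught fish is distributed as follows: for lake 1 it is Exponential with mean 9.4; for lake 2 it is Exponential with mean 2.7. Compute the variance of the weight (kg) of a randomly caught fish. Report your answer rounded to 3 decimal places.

Per component, 1: μ=9.4, E[X²]=176.72; 2: μ=2.7, E[X²]=14.58.
E[X] = 0.55·9.4 + 0.45·2.7 = 6.385.
E[X²] = 0.55·176.72 + 0.45·14.58 = 103.757.
Var(X) = E[X²] − (E[X])² = 103.757 − 40.7682 = 62.9888.

62.989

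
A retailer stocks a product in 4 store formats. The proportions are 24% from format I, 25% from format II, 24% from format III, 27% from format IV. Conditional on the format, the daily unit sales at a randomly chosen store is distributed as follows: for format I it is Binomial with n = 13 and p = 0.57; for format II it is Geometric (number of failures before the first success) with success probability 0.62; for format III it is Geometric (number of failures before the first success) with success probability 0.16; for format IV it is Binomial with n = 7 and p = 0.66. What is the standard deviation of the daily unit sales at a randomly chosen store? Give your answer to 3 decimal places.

Per component, I: μ=7.41, E[X²]=58.0944; II: μ=0.612903, E[X²]=1.3642; III: μ=5.25, E[X²]=60.375; IV: μ=4.62, E[X²]=22.9152.
E[X] = 0.24·7.41 + 0.25·0.612903 + 0.24·5.25 + 0.27·4.62 = 4.43903.
E[X²] = 0.24·58.0944 + 0.25·1.3642 + 0.24·60.375 + 0.27·22.9152 = 34.9608.
Var(X) = E[X²] − (E[X])² = 34.9608 − 19.705 = 15.2559.
SD(X) = √15.2559 = 3.90588.

3.906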